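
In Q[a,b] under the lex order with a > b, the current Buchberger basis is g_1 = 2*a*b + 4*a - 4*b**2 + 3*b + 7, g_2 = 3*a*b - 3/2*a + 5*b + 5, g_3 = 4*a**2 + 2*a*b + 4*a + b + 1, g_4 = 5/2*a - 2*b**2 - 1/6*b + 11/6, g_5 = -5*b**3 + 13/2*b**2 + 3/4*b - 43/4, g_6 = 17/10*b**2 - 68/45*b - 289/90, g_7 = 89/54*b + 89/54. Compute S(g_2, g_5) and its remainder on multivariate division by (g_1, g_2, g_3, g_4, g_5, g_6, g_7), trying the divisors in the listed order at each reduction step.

S(g_2, g_5) = 4/5*a*b**2 + 3/20*a*b - 43/20*a + 5/3*b**3 + 5/3*b**2; remainder on division = 0.

lcm(LM(g_2), LM(g_5)) = a*b**3.
S = (lcm/LT(g_2))·g_2 − (lcm/LT(g_5))·g_5 = 4/5*a*b**2 + 3/20*a*b - 43/20*a + 5/3*b**3 + 5/3*b**2.
Reduce S modulo (g_1, g_2, g_3, g_4, g_5, g_6, g_7) in that order:
  leading term a*b**2: subtract (2/5*b)·g_1 from 4/5*a*b**2 + 3/20*a*b - 43/20*a + 5/3*b**3 + 5/3*b**2 → -29/20*a*b - 43/20*a + 49/15*b**3 + 7/15*b**2 - 14/5*b
  leading term a*b: subtract (-29/40)·g_1 from -29/20*a*b - 43/20*a + 49/15*b**3 + 7/15*b**2 - 14/5*b → 3/4*a + 49/15*b**3 - 73/30*b**2 - 5/8*b + 203/40
  leading term a: subtract (3/10)·g_4 from 3/4*a + 49/15*b**3 - 73/30*b**2 - 5/8*b + 203/40 → 49/15*b**3 - 11/6*b**2 - 23/40*b + 181/40
  leading term b**3: subtract (-49/75)·g_5 from 49/15*b**3 - 11/6*b**2 - 23/40*b + 181/40 → 181/75*b**2 - 17/200*b - 1499/600
  leading term b**2: subtract (362/255)·g_6 from 181/75*b**2 - 17/200*b - 1499/600 → 445/216*b + 445/216
  leading term b: subtract (5/4)·g_7 from 445/216*b + 445/216 → 0
The remainder is 0, so this S-polynomial contributes no new basis element.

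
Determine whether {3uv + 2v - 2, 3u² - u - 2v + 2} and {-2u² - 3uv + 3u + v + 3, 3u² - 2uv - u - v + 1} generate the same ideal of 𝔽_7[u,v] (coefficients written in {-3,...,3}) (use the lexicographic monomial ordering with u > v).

For a fixed monomial order, each ideal has a unique reduced Gröbner basis; comparing bases decides equality.
Buchberger on the first generating set:
f_1 = 3uv + 2v - 2, LT = uv.
f_2 = 3u² - u - 2v + 2, LT = u².

S(f_1,f_2): lcm = u²v. S = uv - 3u + 3v² - 3v.
  leading term uv: subtract (-2)·f_1 from uv - 3u + 3v² - 3v → -3u + 3v² + v + 3
  leading term u: no divisor's leading term divides it; move -3u to the remainder.
  leading term v²: no divisor's leading term divides it; move 3v² to the remainder.
  leading term v: no divisor's leading term divides it; move v to the remainder.
  leading term 1: no divisor's leading term divides it; move 3 to the remainder.
  remainder -3u + 3v² + v + 3 ≠ 0; add g_3 = -3u + 3v² + v + 3 to the basis.

S(f_1,g_3): lcm = uv. S = v³ - 2v² - 3v - 3.
  leading term v³: no divisor's leading term divides it; move v³ to the remainder.
  leading term v²: no divisor's leading term divides it; move -2v² to the remainder.
  leading term v: no divisor's leading term divides it; move -3v to the remainder.
  leading term 1: no divisor's leading term divides it; move -3 to the remainder.
  remainder v³ - 2v² - 3v - 3 ≠ 0; add g_4 = v³ - 2v² - 3v - 3 to the basis.

The other S-polynomials (S(f_2,g_3), S(f_1,g_4), S(f_2,g_4), S(g_3,g_4)) all reduce to 0 modulo the current basis, so we have a Gröbner basis.
Inter-reduce: drop elements whose leading term is divisible by another's, tail-reduce, and make monic.
Reduced Gröbner basis: {u - v² + 2v - 1, v³ - 2v² - 3v - 3}.

Buchberger on the second generating set:
h_1 = -2u² - 3uv + 3u + v + 3, LT = u².
h_2 = 3u² - 2uv - u - v + 1, LT = u².

S(h_1,h_2): lcm = u². S = uv + v - 3.
  leading term uv: no divisor's leading term divides it; move uv to the remainder.
  leading term v: no divisor's leading term divides it; move v to the remainder.
  leading term 1: no divisor's leading term divides it; move -3 to the remainder.
  remainder uv + v - 3 ≠ 0; add k_3 = uv + v - 3 to the basis.

S(h_1,k_3): lcm = u²v. S = -2uv² + uv + 3u + 3v² + 2v.
  leading term uv²: subtract (-2v)·k_3 from -2uv² + uv + 3u + 3v² + 2v → uv + 3u - 2v² + 3v
  leading term uv: subtract (1)·k_3 from uv + 3u - 2v² + 3v → 3u - 2v² + 2v + 3
  leading term u: no divisor's leading term divides it; move 3u to the remainder.
  leading term v²: no divisor's leading term divides it; move -2v² to the remainder.
  leading term v: no divisor's leading term divides it; move 2v to the remainder.
  leading term 1: no divisor's leading term divides it; move 3 to the remainder.
  remainder 3u - 2v² + 2v + 3 ≠ 0; add k_4 = 3u - 2v² + 2v + 3 to the basis.

S(k_3,k_4): lcm = uv. S = 3v³ - 3v² - 3.
  leading term v³: no divisor's leading term divides it; move 3v³ to the remainder.
  leading term v²: no divisor's leading term divides it; move -3v² to the remainder.
  leading term 1: no divisor's leading term divides it; move -3 to the remainder.
  remainder 3v³ - 3v² - 3 ≠ 0; add k_5 = 3v³ - 3v² - 3 to the basis.

The other S-polynomials (S(h_2,k_3), S(h_1,k_4), S(h_2,k_4), S(h_1,k_5), S(h_2,k_5), S(k_3,k_5), S(k_4,k_5)) all reduce to 0 modulo the current basis, so we have a Gröbner basis.
Inter-reduce: drop elements whose leading term is divisible by another's, tail-reduce, and make monic.
Reduced Gröbner basis: {u - 3v² + 3v + 1, v³ - v² - 1}.

The bases are distinct; the ideals are different.

No, the ideals differ.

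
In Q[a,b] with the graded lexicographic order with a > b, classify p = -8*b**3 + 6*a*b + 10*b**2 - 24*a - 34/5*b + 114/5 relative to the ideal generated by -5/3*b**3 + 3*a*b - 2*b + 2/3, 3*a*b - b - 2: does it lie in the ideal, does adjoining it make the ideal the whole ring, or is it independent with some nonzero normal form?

-8*b**3 + 6*a*b + 10*b**2 - 24*a - 34/5*b + 114/5 lies in I (it reduces to 0).

First compute the reduced Gröbner basis of I by Buchberger's algorithm.
f_1 = -5/3*b**3 + 3*a*b - 2*b + 2/3, LT = b**3.
f_2 = 3*a*b - b - 2, LT = a*b.

S(f_1,f_2): lcm = a*b**3. S = -9/5*a**2*b + 1/3*b**3 + 6/5*a*b + 2/3*b**2 - 2/5*a.
  leading term a**2*b: subtract (-3/5*a)·f_2 from -9/5*a**2*b + 1/3*b**3 + 6/5*a*b + 2/3*b**2 - 2/5*a → 1/3*b**3 + 3/5*a*b + 2/3*b**2 - 8/5*a
  leading term b**3: subtract (-1/5)·f_1 from 1/3*b**3 + 3/5*a*b + 2/3*b**2 - 8/5*a → 6/5*a*b + 2/3*b**2 - 8/5*a - 2/5*b + 2/15
  leading term a*b: subtract (2/5)·f_2 from 6/5*a*b + 2/3*b**2 - 8/5*a - 2/5*b + 2/15 → 2/3*b**2 - 8/5*a + 14/15
  leading term b**2: no divisor's leading term divides it; move 2/3*b**2 to the remainder.
  leading term a: no divisor's leading term divides it; move -8/5*a to the remainder.
  leading term 1: no divisor's leading term divides it; move 14/15 to the remainder.
  remainder 2/3*b**2 - 8/5*a + 14/15 ≠ 0; add h_3 = 2/3*b**2 - 8/5*a + 14/15 to the basis.

S(f_2,h_3): lcm = a*b**2. S = 12/5*a**2 - 1/3*b**2 - 7/5*a - 2/3*b.
  leading term a**2: no divisor's leading term divides it; move 12/5*a**2 to the remainder.
  leading term b**2: subtract (-1/2)·h_3 from -1/3*b**2 - 7/5*a - 2/3*b → -11/5*a - 2/3*b + 7/15
  leading term a: no divisor's leading term divides it; move -11/5*a to the remainder.
  leading term b: no divisor's leading term divides it; move -2/3*b to the remainder.
  leading term 1: no divisor's leading term divides it; move 7/15 to the remainder.
  remainder 12/5*a**2 - 11/5*a - 2/3*b + 7/15 ≠ 0; add h_4 = 12/5*a**2 - 11/5*a - 2/3*b + 7/15 to the basis.

The other S-polynomials (S(f_1,h_3), S(f_1,h_4), S(f_2,h_4), S(h_3,h_4)) all reduce to 0 modulo the current basis, so we have a Gröbner basis.
Inter-reduce: drop elements whose leading term is divisible by another's, tail-reduce, and make monic.
Reduced Gröbner basis: {a**2 - 11/12*a - 5/18*b + 7/36, a*b - 1/3*b - 2/3, b**2 - 12/5*a + 7/5}.
Label its elements g_1 = a**2 - 11/12*a - 5/18*b + 7/36, g_2 = a*b - 1/3*b - 2/3, g_3 = b**2 - 12/5*a + 7/5.

Reduce p = -8*b**3 + 6*a*b + 10*b**2 - 24*a - 34/5*b + 114/5 modulo G:
  leading term b**3: subtract (-8*b)·g_3 from -8*b**3 + 6*a*b + 10*b**2 - 24*a - 34/5*b + 114/5 → -66/5*a*b + 10*b**2 - 24*a + 22/5*b + 114/5
  leading term a*b: subtract (-66/5)·g_2 from -66/5*a*b + 10*b**2 - 24*a + 22/5*b + 114/5 → 10*b**2 - 24*a + 14
  leading term b**2: subtract (10)·g_3 from 10*b**2 - 24*a + 14 → 0
  normal form = 0.
Since the normal form is 0, p ∈ I.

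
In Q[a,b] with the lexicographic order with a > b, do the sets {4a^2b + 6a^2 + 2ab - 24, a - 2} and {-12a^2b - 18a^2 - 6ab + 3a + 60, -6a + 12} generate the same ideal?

Two ideals are equal iff their reduced Gröbner bases coincide (the reduced basis is unique for a fixed ordering).
Buchberger on the first generating set:
f_1 = 4a^2b + 6a^2 + 2ab - 24, LT = a^2b.
f_2 = a - 2, LT = a.

S(f_1,f_2): lcm = a^2b. S = 3/2a^2 + 5/2ab - 6.
  leading term a^2: subtract (3/2a)·f_2 from 3/2a^2 + 5/2ab - 6 → 5/2ab + 3a - 6
  leading term ab: subtract (5/2b)·f_2 from 5/2ab + 3a - 6 → 3a + 5b - 6
  leading term a: subtract (3)·f_2 from 3a + 5b - 6 → 5b
  leading term b: no divisor's leading term divides it; move 5b to the remainder.
  remainder 5b ≠ 0; add g_3 = 5b to the basis.

The other S-polynomials (S(f_1,g_3), S(f_2,g_3)) all reduce to 0 modulo the current basis, so we have a Gröbner basis.
Inter-reduce: drop elements whose leading term is divisible by another's, tail-reduce, and make monic.
Reduced Gröbner basis: {a - 2, b}.

Buchberger on the second generating set:
h_1 = -12a^2b - 18a^2 - 6ab + 3a + 60, LT = a^2b.
h_2 = -6a + 12, LT = a.

S(h_1,h_2): lcm = a^2b. S = 3/2a^2 + 5/2ab - 1/4a - 5.
  leading term a^2: subtract (-1/4a)·h_2 from 3/2a^2 + 5/2ab - 1/4a - 5 → 5/2ab + 11/4a - 5
  leading term ab: subtract (-5/12b)·h_2 from 5/2ab + 11/4a - 5 → 11/4a + 5b - 5
  leading term a: subtract (-11/24)·h_2 from 11/4a + 5b - 5 → 5b + 1/2
  leading term b: no divisor's leading term divides it; move 5b to the remainder.
  leading term 1: no divisor's leading term divides it; move 1/2 to the remainder.
  remainder 5b + 1/2 ≠ 0; add k_3 = 5b + 1/2 to the basis.

The other S-polynomials (S(h_1,k_3), S(h_2,k_3)) all reduce to 0 modulo the current basis, so we have a Gröbner basis.
Inter-reduce: drop elements whose leading term is divisible by another's, tail-reduce, and make monic.
Reduced Gröbner basis: {a - 2, b + 1/10}.

Since the reduced bases disagree, the two ideals are not the same.

No, the ideals differ.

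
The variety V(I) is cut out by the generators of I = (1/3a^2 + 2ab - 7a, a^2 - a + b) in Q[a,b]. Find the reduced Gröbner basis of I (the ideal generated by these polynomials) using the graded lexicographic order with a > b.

G = {a^2 - a + b, ab - 10/3a - 1/6b, b^2 + 5/9a - 125/36b}

f_1 = 1/3a^2 + 2ab - 7a, LT = a^2.
f_2 = a^2 - a + b, LT = a^2.

S(f_1,f_2): lcm = a^2. S = 6ab - 20a - b.
  leading term ab: no divisor's leading term divides it; move 6ab to the remainder.
  leading term a: no divisor's leading term divides it; move -20a to the remainder.
  leading term b: no divisor's leading term divides it; move -b to the remainder.
  remainder 6ab - 20a - b ≠ 0; add g_3 = 6ab - 20a - b to the basis.

S(f_1,g_3): lcm = a^2b. S = 6ab^2 + 10/3a^2 - 125/6ab.
  leading term ab^2: subtract (b)·g_3 from 6ab^2 + 10/3a^2 - 125/6ab → 10/3a^2 - 5/6ab + b^2
  leading term a^2: subtract (10)·f_1 from 10/3a^2 - 5/6ab + b^2 → -125/6ab + b^2 + 70a
  leading term ab: subtract (-125/36)·g_3 from -125/6ab + b^2 + 70a → b^2 + 5/9a - 125/36b
  leading term b^2: no divisor's leading term divides it; move b^2 to the remainder.
  leading term a: no divisor's leading term divides it; move 5/9a to the remainder.
  leading term b: no divisor's leading term divides it; move -125/36b to the remainder.
  remainder b^2 + 5/9a - 125/36b ≠ 0; add g_4 = b^2 + 5/9a - 125/36b to the basis.

The other S-polynomials (S(f_2,g_3), S(f_1,g_4), S(f_2,g_4), S(g_3,g_4)) all reduce to 0 modulo the current basis, so we have a Gröbner basis.
Inter-reduce: drop elements whose leading term is divisible by another's, tail-reduce, and make monic.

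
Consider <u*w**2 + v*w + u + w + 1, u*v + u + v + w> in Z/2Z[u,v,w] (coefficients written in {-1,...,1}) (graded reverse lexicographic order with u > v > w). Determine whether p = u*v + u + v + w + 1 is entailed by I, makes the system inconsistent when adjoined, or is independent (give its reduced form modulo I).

Adjoining u*v + u + v + w + 1 makes the ideal the whole ring: the system is inconsistent.

First compute the reduced Gröbner basis of I by Buchberger's algorithm.
f_1 = u*w**2 + v*w + u + w + 1, LT = u*w**2.
f_2 = u*v + u + v + w, LT = u*v.

S(f_1,f_2): lcm = u*v*w**2. S = v**2*w + u*w**2 + v*w**2 + w**3 + u*v + v*w + v.
  reduce S modulo (f_1, f_2):
  remainder v**2*w + v*w**2 + w**3 + 1 ≠ 0; add h_3 = v**2*w + v*w**2 + w**3 + 1 to the basis.

The other S-polynomials (S(f_1,h_3), S(f_2,h_3)) all reduce to 0 modulo the current basis, so we have a Gröbner basis.
Inter-reduce: drop elements whose leading term is divisible by another's, tail-reduce, and make monic.
Reduced Gröbner basis: {v**2*w + v*w**2 + w**3 + 1, u*w**2 + v*w + u + w + 1, u*v + u + v + w}.
Label its elements g_1 = v**2*w + v*w**2 + w**3 + 1, g_2 = u*w**2 + v*w + u + w + 1, g_3 = u*v + u + v + w.

Reduce p = u*v + u + v + w + 1 modulo G:
  leading term u*v: subtract (1)·g_3 from u*v + u + v + w + 1 → 1
  leading term 1: no divisor's leading term divides it; move 1 to the remainder.
  normal form = 1.
The normal form is nonzero, so p ∉ I. Since p minus its normal form lies in I, I + (p) = I + (r) where r = 1; decide whether this ideal is the whole ring.
Here r = 1 is a nonzero constant, hence a unit: 1 ∈ I + (p), the Gröbner basis of I + (p) is {1}, and the enlarged system has no common solution — adjoining p is inconsistent.

The remainder on division by a Gröbner basis is unique — it is the normal form.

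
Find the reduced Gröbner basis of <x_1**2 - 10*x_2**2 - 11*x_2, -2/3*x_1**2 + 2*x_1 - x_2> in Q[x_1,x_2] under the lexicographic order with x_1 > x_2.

f_1 = x_1**2 - 10*x_2**2 - 11*x_2, LT = x_1**2.
f_2 = -2/3*x_1**2 + 2*x_1 - x_2, LT = x_1**2.

S(f_1,f_2): lcm = x_1**2. S = 3*x_1 - 10*x_2**2 - 25/2*x_2.
  leading term x_1: no divisor's leading term divides it; move 3*x_1 to the remainder.
  leading term x_2**2: no divisor's leading term divides it; move -10*x_2**2 to the remainder.
  leading term x_2: no divisor's leading term divides it; move -25/2*x_2 to the remainder.
  remainder 3*x_1 - 10*x_2**2 - 25/2*x_2 ≠ 0; add g_3 = 3*x_1 - 10*x_2**2 - 25/2*x_2 to the basis.

S(f_1,g_3): lcm = x_1**2. S = 10/3*x_1*x_2**2 + 25/6*x_1*x_2 - 10*x_2**2 - 11*x_2.
  leading term x_1*x_2**2: subtract (10/9*x_2**2)·g_3 from 10/3*x_1*x_2**2 + 25/6*x_1*x_2 - 10*x_2**2 - 11*x_2 → 25/6*x_1*x_2 + 100/9*x_2**4 + 125/9*x_2**3 - 10*x_2**2 - 11*x_2
  leading term x_1*x_2: subtract (25/18*x_2)·g_3 from 25/6*x_1*x_2 + 100/9*x_2**4 + 125/9*x_2**3 - 10*x_2**2 - 11*x_2 → 100/9*x_2**4 + 250/9*x_2**3 + 265/36*x_2**2 - 11*x_2
  leading term x_2**4: no divisor's leading term divides it; move 100/9*x_2**4 to the remainder.
  leading term x_2**3: no divisor's leading term divides it; move 250/9*x_2**3 to the remainder.
  leading term x_2**2: no divisor's leading term divides it; move 265/36*x_2**2 to the remainder.
  leading term x_2: no divisor's leading term divides it; move -11*x_2 to the remainder.
  remainder 100/9*x_2**4 + 250/9*x_2**3 + 265/36*x_2**2 - 11*x_2 ≠ 0; add g_4 = 100/9*x_2**4 + 250/9*x_2**3 + 265/36*x_2**2 - 11*x_2 to the basis.

S(f_2,g_3): lcm = x_1**2. S = 10/3*x_1*x_2**2 + 25/6*x_1*x_2 - 3*x_1 + 3/2*x_2.
  leading term x_1*x_2**2: subtract (10/9*x_2**2)·g_3 from 10/3*x_1*x_2**2 + 25/6*x_1*x_2 - 3*x_1 + 3/2*x_2 → 25/6*x_1*x_2 - 3*x_1 + 100/9*x_2**4 + 125/9*x_2**3 + 3/2*x_2
  leading term x_1*x_2: subtract (25/18*x_2)·g_3 from 25/6*x_1*x_2 - 3*x_1 + 100/9*x_2**4 + 125/9*x_2**3 + 3/2*x_2 → -3*x_1 + 100/9*x_2**4 + 250/9*x_2**3 + 625/36*x_2**2 + 3/2*x_2
  leading term x_1: subtract (-1)·g_3 from -3*x_1 + 100/9*x_2**4 + 250/9*x_2**3 + 625/36*x_2**2 + 3/2*x_2 → 100/9*x_2**4 + 250/9*x_2**3 + 265/36*x_2**2 - 11*x_2
  leading term x_2**4: subtract (1)·g_4 from 100/9*x_2**4 + 250/9*x_2**3 + 265/36*x_2**2 - 11*x_2 → 0
  remainder 0.

S(f_1,g_4): leading monomials are coprime, so the S-polynomial reduces to 0 (Buchberger's first criterion).
S(f_2,g_4): leading monomials are coprime, so the S-polynomial reduces to 0 (Buchberger's first criterion).
S(g_3,g_4): leading monomials are coprime, so the S-polynomial reduces to 0 (Buchberger's first criterion).
Every S-polynomial of the final basis reduces to 0, so we have a Gröbner basis.
Inter-reduce: drop elements whose leading term is divisible by another's, tail-reduce, and make monic.

G = {x_1 - 10/3*x_2**2 - 25/6*x_2, x_2**4 + 5/2*x_2**3 + 53/80*x_2**2 - 99/100*x_2}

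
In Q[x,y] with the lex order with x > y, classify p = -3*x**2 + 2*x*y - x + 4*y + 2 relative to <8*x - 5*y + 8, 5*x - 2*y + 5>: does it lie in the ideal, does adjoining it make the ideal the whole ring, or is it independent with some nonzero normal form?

-3*x**2 + 2*x*y - x + 4*y + 2 lies in I (it reduces to 0).

First compute the reduced Gröbner basis of I by Buchberger's algorithm.
f_1 = 8*x - 5*y + 8, LT = x.
f_2 = 5*x - 2*y + 5, LT = x.

S(f_1,f_2): lcm = x. S = -9/40*y.
  reduce S modulo (f_1, f_2):
  remainder -9/40*y ≠ 0; add h_3 = -9/40*y to the basis.

The other S-polynomials (S(f_1,h_3), S(f_2,h_3)) all reduce to 0 modulo the current basis, so we have a Gröbner basis.
Inter-reduce: drop elements whose leading term is divisible by another's, tail-reduce, and make monic.
Reduced Gröbner basis: {x + 1, y}.
Label its elements g_1 = x + 1, g_2 = y.

Reduce p = -3*x**2 + 2*x*y - x + 4*y + 2 modulo G:
  leading term x**2: subtract (-3*x)·g_1 from -3*x**2 + 2*x*y - x + 4*y + 2 → 2*x*y + 2*x + 4*y + 2
  leading term x*y: subtract (2*y)·g_1 from 2*x*y + 2*x + 4*y + 2 → 2*x + 2*y + 2
  leading term x: subtract (2)·g_1 from 2*x + 2*y + 2 → 2*y
  leading term y: subtract (2)·g_2 from 2*y → 0
  normal form = 0.
Since the normal form is 0, p ∈ I.

Ideal membership is decidable via reduction modulo a Gröbner basis.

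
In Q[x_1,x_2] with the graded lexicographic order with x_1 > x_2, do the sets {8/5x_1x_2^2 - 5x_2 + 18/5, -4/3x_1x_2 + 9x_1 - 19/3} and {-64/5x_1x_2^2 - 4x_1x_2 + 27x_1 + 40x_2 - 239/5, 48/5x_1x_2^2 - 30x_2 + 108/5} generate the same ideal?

Yes, the ideals are equal.

Equality of ideals is decidable: compute both reduced Gröbner bases (unique for the ordering) and check whether they agree.
Buchberger on the first generating set:
f_1 = 8/5x_1x_2^2 - 5x_2 + 18/5, LT = x_1x_2^2.
f_2 = -4/3x_1x_2 + 9x_1 - 19/3, LT = x_1x_2.

S(f_1,f_2): lcm = x_1x_2^2. S = 27/4x_1x_2 - 63/8x_2 + 9/4.
  leading term x_1x_2: subtract (-81/16)·f_2 from 27/4x_1x_2 - 63/8x_2 + 9/4 → 729/16x_1 - 63/8x_2 - 477/16
  leading term x_1: no divisor's leading term divides it; move 729/16x_1 to the remainder.
  leading term x_2: no divisor's leading term divides it; move -63/8x_2 to the remainder.
  leading term 1: no divisor's leading term divides it; move -477/16 to the remainder.
  remainder 729/16x_1 - 63/8x_2 - 477/16 ≠ 0; add g_3 = 729/16x_1 - 63/8x_2 - 477/16 to the basis.

S(f_1,g_3): lcm = x_1x_2^2. S = 14/81x_2^3 + 53/81x_2^2 - 25/8x_2 + 9/4.
  leading term x_2^3: no divisor's leading term divides it; move 14/81x_2^3 to the remainder.
  leading term x_2^2: no divisor's leading term divides it; move 53/81x_2^2 to the remainder.
  leading term x_2: no divisor's leading term divides it; move -25/8x_2 to the remainder.
  leading term 1: no divisor's leading term divides it; move 9/4 to the remainder.
  remainder 14/81x_2^3 + 53/81x_2^2 - 25/8x_2 + 9/4 ≠ 0; add g_4 = 14/81x_2^3 + 53/81x_2^2 - 25/8x_2 + 9/4 to the basis.

S(f_2,g_3): lcm = x_1x_2. S = 14/81x_2^2 - 27/4x_1 + 53/81x_2 + 19/4.
  leading term x_2^2: no divisor's leading term divides it; move 14/81x_2^2 to the remainder.
  leading term x_1: subtract (-4/27)·g_3 from -27/4x_1 + 53/81x_2 + 19/4 → -83/162x_2 + 1/3
  leading term x_2: no divisor's leading term divides it; move -83/162x_2 to the remainder.
  leading term 1: no divisor's leading term divides it; move 1/3 to the remainder.
  remainder 14/81x_2^2 - 83/162x_2 + 1/3 ≠ 0; add g_5 = 14/81x_2^2 - 83/162x_2 + 1/3 to the basis.

The other S-polynomials (S(f_1,g_4), S(f_2,g_4), S(g_3,g_4), S(f_1,g_5), S(f_2,g_5), S(g_3,g_5), S(g_4,g_5)) all reduce to 0 modulo the current basis, so we have a Gröbner basis.
Inter-reduce: drop elements whose leading term is divisible by another's, tail-reduce, and make monic.
Reduced Gröbner basis: {x_2^2 - 83/28x_2 + 27/14, x_1 - 14/81x_2 - 53/81}.

Buchberger on the second generating set:
h_1 = -64/5x_1x_2^2 - 4x_1x_2 + 27x_1 + 40x_2 - 239/5, LT = x_1x_2^2.
h_2 = 48/5x_1x_2^2 - 30x_2 + 108/5, LT = x_1x_2^2.

S(h_1,h_2): lcm = x_1x_2^2. S = 5/16x_1x_2 - 135/64x_1 + 95/64.
  leading term x_1x_2: no divisor's leading term divides it; move 5/16x_1x_2 to the remainder.
  leading term x_1: no divisor's leading term divides it; move -135/64x_1 to the remainder.
  leading term 1: no divisor's leading term divides it; move 95/64 to the remainder.
  remainder 5/16x_1x_2 - 135/64x_1 + 95/64 ≠ 0; add k_3 = 5/16x_1x_2 - 135/64x_1 + 95/64 to the basis.

S(h_1,k_3): lcm = x_1x_2^2. S = 113/16x_1x_2 - 135/64x_1 - 63/8x_2 + 239/64.
  leading term x_1x_2: subtract (113/5)·k_3 from 113/16x_1x_2 - 135/64x_1 - 63/8x_2 + 239/64 → 729/16x_1 - 63/8x_2 - 477/16
  leading term x_1: no divisor's leading term divides it; move 729/16x_1 to the remainder.
  leading term x_2: no divisor's leading term divides it; move -63/8x_2 to the remainder.
  leading term 1: no divisor's leading term divides it; move -477/16 to the remainder.
  remainder 729/16x_1 - 63/8x_2 - 477/16 ≠ 0; add k_4 = 729/16x_1 - 63/8x_2 - 477/16 to the basis.

S(h_1,k_4): lcm = x_1x_2^2. S = 14/81x_2^3 + 5/16x_1x_2 + 53/81x_2^2 - 135/64x_1 - 25/8x_2 + 239/64.
  leading term x_2^3: no divisor's leading term divides it; move 14/81x_2^3 to the remainder.
  leading term x_1x_2: subtract (1)·k_3 from 5/16x_1x_2 + 53/81x_2^2 - 135/64x_1 - 25/8x_2 + 239/64 → 53/81x_2^2 - 25/8x_2 + 9/4
  leading term x_2^2: no divisor's leading term divides it; move 53/81x_2^2 to the remainder.
  leading term x_2: no divisor's leading term divides it; move -25/8x_2 to the remainder.
  leading term 1: no divisor's leading term divides it; move 9/4 to the remainder.
  remainder 14/81x_2^3 + 53/81x_2^2 - 25/8x_2 + 9/4 ≠ 0; add k_5 = 14/81x_2^3 + 53/81x_2^2 - 25/8x_2 + 9/4 to the basis.

S(k_3,k_4): lcm = x_1x_2. S = 14/81x_2^2 - 27/4x_1 + 53/81x_2 + 19/4.
  leading term x_2^2: no divisor's leading term divides it; move 14/81x_2^2 to the remainder.
  leading term x_1: subtract (-4/27)·k_4 from -27/4x_1 + 53/81x_2 + 19/4 → -83/162x_2 + 1/3
  leading term x_2: no divisor's leading term divides it; move -83/162x_2 to the remainder.
  leading term 1: no divisor's leading term divides it; move 1/3 to the remainder.
  remainder 14/81x_2^2 - 83/162x_2 + 1/3 ≠ 0; add k_6 = 14/81x_2^2 - 83/162x_2 + 1/3 to the basis.

The other S-polynomials (S(h_2,k_3), S(h_2,k_4), S(h_1,k_5), S(h_2,k_5), S(k_3,k_5), S(k_4,k_5), S(h_1,k_6), S(h_2,k_6), S(k_3,k_6), S(k_4,k_6), S(k_5,k_6)) all reduce to 0 modulo the current basis, so we have a Gröbner basis.
Inter-reduce: drop elements whose leading term is divisible by another's, tail-reduce, and make monic.
Reduced Gröbner basis: {x_2^2 - 83/28x_2 + 27/14, x_1 - 14/81x_2 - 53/81}.

The two bases agree; hence the ideals are identical.
The same test decides containment: I ⊆ J iff every generator of I reduces to 0 modulo a Gröbner basis of J.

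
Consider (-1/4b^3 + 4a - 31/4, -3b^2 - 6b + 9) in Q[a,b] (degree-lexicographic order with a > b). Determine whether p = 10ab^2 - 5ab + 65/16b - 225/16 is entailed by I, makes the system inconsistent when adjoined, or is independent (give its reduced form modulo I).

10ab^2 - 5ab + 65/16b - 225/16 lies in I (it reduces to 0).

First compute the reduced Gröbner basis of I by Buchberger's algorithm.
f_1 = -1/4b^3 + 4a - 31/4, LT = b^3.
f_2 = -3b^2 - 6b + 9, LT = b^2.

S(f_1,f_2): lcm = b^3. S = -2b^2 - 16a + 3b + 31.
  leading term b^2: subtract (2/3)·f_2 from -2b^2 - 16a + 3b + 31 → -16a + 7b + 25
  leading term a: no divisor's leading term divides it; move -16a to the remainder.
  leading term b: no divisor's leading term divides it; move 7b to the remainder.
  leading term 1: no divisor's leading term divides it; move 25 to the remainder.
  remainder -16a + 7b + 25 ≠ 0; add h_3 = -16a + 7b + 25 to the basis.

S(f_1,h_3): leading monomials are coprime, so the S-polynomial reduces to 0 (Buchberger's first criterion).
S(f_2,h_3): leading monomials are coprime, so the S-polynomial reduces to 0 (Buchberger's first criterion).
Every S-polynomial of the final basis reduces to 0, so we have a Gröbner basis.
Inter-reduce: drop elements whose leading term is divisible by another's, tail-reduce, and make monic.
Reduced Gröbner basis: {b^2 + 2b - 3, a - 7/16b - 25/16}.
Label its elements g_1 = b^2 + 2b - 3, g_2 = a - 7/16b - 25/16.

Reduce p = 10ab^2 - 5ab + 65/16b - 225/16 modulo G:
  leading term ab^2: subtract (10a)·g_1 from 10ab^2 - 5ab + 65/16b - 225/16 → -25ab + 30a + 65/16b - 225/16
  leading term ab: subtract (-25b)·g_2 from -25ab + 30a + 65/16b - 225/16 → -175/16b^2 + 30a - 35b - 225/16
  leading term b^2: subtract (-175/16)·g_1 from -175/16b^2 + 30a - 35b - 225/16 → 30a - 105/8b - 375/8
  leading term a: subtract (30)·g_2 from 30a - 105/8b - 375/8 → 0
  normal form = 0.
Since the normal form is 0, p ∈ I.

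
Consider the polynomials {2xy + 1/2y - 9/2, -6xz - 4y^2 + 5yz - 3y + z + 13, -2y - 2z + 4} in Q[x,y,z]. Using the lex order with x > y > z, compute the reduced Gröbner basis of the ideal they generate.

The reduced Gröbner basis is the canonical form of the ideal for this ordering.

f_1 = 2xy + 1/2y - 9/2, LT = xy.
f_2 = -6xz - 4y^2 + 5yz - 3y + z + 13, LT = xz.
f_3 = -2y - 2z + 4, LT = y.

S(f_1,f_2): lcm = xyz. S = -2/3y^3 + 5/6y^2z - 1/2y^2 + 5/12yz + 13/6y - 9/4z.
  leading term y^3: subtract (1/3y^2)·f_3 from -2/3y^3 + 5/6y^2z - 1/2y^2 + 5/12yz + 13/6y - 9/4z → 3/2y^2z - 11/6y^2 + 5/12yz + 13/6y - 9/4z
  leading term y^2z: subtract (-3/4yz)·f_3 from 3/2y^2z - 11/6y^2 + 5/12yz + 13/6y - 9/4z → -11/6y^2 - 3/2yz^2 + 41/12yz + 13/6y - 9/4z
  leading term y^2: subtract (11/12y)·f_3 from -11/6y^2 - 3/2yz^2 + 41/12yz + 13/6y - 9/4z → -3/2yz^2 + 21/4yz - 3/2y - 9/4z
  leading term yz^2: subtract (3/4z^2)·f_3 from -3/2yz^2 + 21/4yz - 3/2y - 9/4z → 21/4yz - 3/2y + 3/2z^3 - 3z^2 - 9/4z
  leading term yz: subtract (-21/8z)·f_3 from 21/4yz - 3/2y + 3/2z^3 - 3z^2 - 9/4z → -3/2y + 3/2z^3 - 33/4z^2 + 33/4z
  leading term y: subtract (3/4)·f_3 from -3/2y + 3/2z^3 - 33/4z^2 + 33/4z → 3/2z^3 - 33/4z^2 + 39/4z - 3
  leading term z^3: no divisor's leading term divides it; move 3/2z^3 to the remainder.
  leading term z^2: no divisor's leading term divides it; move -33/4z^2 to the remainder.
  leading term z: no divisor's leading term divides it; move 39/4z to the remainder.
  leading term 1: no divisor's leading term divides it; move -3 to the remainder.
  remainder 3/2z^3 - 33/4z^2 + 39/4z - 3 ≠ 0; add g_4 = 3/2z^3 - 33/4z^2 + 39/4z - 3 to the basis.

S(f_1,f_3): lcm = xy. S = -xz + 2x + 1/4y - 9/4.
  leading term xz: subtract (1/6)·f_2 from -xz + 2x + 1/4y - 9/4 → 2x + 2/3y^2 - 5/6yz + 3/4y - 1/6z - 53/12
  leading term x: no divisor's leading term divides it; move 2x to the remainder.
  leading term y^2: subtract (-1/3y)·f_3 from 2/3y^2 - 5/6yz + 3/4y - 1/6z - 53/12 → -3/2yz + 25/12y - 1/6z - 53/12
  leading term yz: subtract (3/4z)·f_3 from -3/2yz + 25/12y - 1/6z - 53/12 → 25/12y + 3/2z^2 - 19/6z - 53/12
  leading term y: subtract (-25/24)·f_3 from 25/12y + 3/2z^2 - 19/6z - 53/12 → 3/2z^2 - 21/4z - 1/4
  leading term z^2: no divisor's leading term divides it; move 3/2z^2 to the remainder.
  leading term z: no divisor's leading term divides it; move -21/4z to the remainder.
  leading term 1: no divisor's leading term divides it; move -1/4 to the remainder.
  remainder 2x + 3/2z^2 - 21/4z - 1/4 ≠ 0; add g_5 = 2x + 3/2z^2 - 21/4z - 1/4 to the basis.

The other S-polynomials (S(f_2,f_3), S(f_1,g_4), S(f_2,g_4), S(f_3,g_4), S(f_1,g_5), S(f_2,g_5), S(f_3,g_5), S(g_4,g_5)) all reduce to 0 modulo the current basis, so we have a Gröbner basis.
Inter-reduce: drop elements whose leading term is divisible by another's, tail-reduce, and make monic.

G = {x + 3/4z^2 - 21/8z - 1/8, y + z - 2, z^3 - 11/2z^2 + 13/2z - 2}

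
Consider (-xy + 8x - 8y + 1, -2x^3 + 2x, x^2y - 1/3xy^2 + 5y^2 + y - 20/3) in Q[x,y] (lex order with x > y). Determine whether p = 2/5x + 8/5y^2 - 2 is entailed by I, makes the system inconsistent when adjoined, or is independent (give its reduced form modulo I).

2/5x + 8/5y^2 - 2 lies in I (it reduces to 0).

First compute the reduced Gröbner basis of I by Buchberger's algorithm.
f_1 = -xy + 8x - 8y + 1, LT = xy.
f_2 = -2x^3 + 2x, LT = x^3.
f_3 = x^2y - 1/3xy^2 + 5y^2 + y - 20/3, LT = x^2y.

S(f_1,f_2): lcm = x^3y. S = -8x^3 + 8x^2y - x^2 + xy.
  leading term x^3: subtract (4)·f_2 from -8x^3 + 8x^2y - x^2 + xy → 8x^2y - x^2 + xy - 8x
  leading term x^2y: subtract (-8x)·f_1 from 8x^2y - x^2 + xy - 8x → 63x^2 - 63xy
  leading term x^2: no divisor's leading term divides it; move 63x^2 to the remainder.
  leading term xy: subtract (63)·f_1 from -63xy → -504x + 504y - 63
  leading term x: no divisor's leading term divides it; move -504x to the remainder.
  leading term y: no divisor's leading term divides it; move 504y to the remainder.
  leading term 1: no divisor's leading term divides it; move -63 to the remainder.
  remainder 63x^2 - 504x + 504y - 63 ≠ 0; add h_4 = 63x^2 - 504x + 504y - 63 to the basis.

S(f_1,f_3): lcm = x^2y. S = -8x^2 + 1/3xy^2 + 8xy - x - 5y^2 - y + 20/3.
  leading term x^2: subtract (-8/63)·h_4 from -8x^2 + 1/3xy^2 + 8xy - x - 5y^2 - y + 20/3 → 1/3xy^2 + 8xy - 65x - 5y^2 + 63y - 4/3
  leading term xy^2: subtract (-1/3y)·f_1 from 1/3xy^2 + 8xy - 65x - 5y^2 + 63y - 4/3 → 32/3xy - 65x - 23/3y^2 + 190/3y - 4/3
  leading term xy: subtract (-32/3)·f_1 from 32/3xy - 65x - 23/3y^2 + 190/3y - 4/3 → 61/3x - 23/3y^2 - 22y + 28/3
  leading term x: no divisor's leading term divides it; move 61/3x to the remainder.
  leading term y^2: no divisor's leading term divides it; move -23/3y^2 to the remainder.
  leading term y: no divisor's leading term divides it; move -22y to the remainder.
  leading term 1: no divisor's leading term divides it; move 28/3 to the remainder.
  remainder 61/3x - 23/3y^2 - 22y + 28/3 ≠ 0; add h_5 = 61/3x - 23/3y^2 - 22y + 28/3 to the basis.

S(f_2,f_3): lcm = x^3y. S = 1/3x^2y^2 - 5xy^2 - 2xy + 20/3x.
  leading term x^2y^2: subtract (-1/3xy)·f_1 from 1/3x^2y^2 - 5xy^2 - 2xy + 20/3x → 8/3x^2y - 23/3xy^2 - 5/3xy + 20/3x
  leading term x^2y: subtract (-8/3x)·f_1 from 8/3x^2y - 23/3xy^2 - 5/3xy + 20/3x → 64/3x^2 - 23/3xy^2 - 23xy + 28/3x
  leading term x^2: subtract (64/189)·h_4 from 64/3x^2 - 23/3xy^2 - 23xy + 28/3x → -23/3xy^2 - 23xy + 180x - 512/3y + 64/3
  leading term xy^2: subtract (23/3y)·f_1 from -23/3xy^2 - 23xy + 180x - 512/3y + 64/3 → -253/3xy + 180x + 184/3y^2 - 535/3y + 64/3
  leading term xy: subtract (253/3)·f_1 from -253/3xy + 180x + 184/3y^2 - 535/3y + 64/3 → -1484/3x + 184/3y^2 + 1489/3y - 63
  leading term x: subtract (-1484/61)·h_5 from -1484/3x + 184/3y^2 + 1489/3y - 63 → -7636/61y^2 - 7115/183y + 30023/183
  leading term y^2: no divisor's leading term divides it; move -7636/61y^2 to the remainder.
  leading term y: no divisor's leading term divides it; move -7115/183y to the remainder.
  leading term 1: no divisor's leading term divides it; move 30023/183 to the remainder.
  remainder -7636/61y^2 - 7115/183y + 30023/183 ≠ 0; add h_6 = -7636/61y^2 - 7115/183y + 30023/183 to the basis.

S(f_1,h_4): lcm = x^2y. S = -8x^2 + 16xy - x - 8y^2 + y.
  leading term x^2: subtract (-8/63)·h_4 from -8x^2 + 16xy - x - 8y^2 + y → 16xy - 65x - 8y^2 + 65y - 8
  leading term xy: subtract (-16)·f_1 from 16xy - 65x - 8y^2 + 65y - 8 → 63x - 8y^2 - 63y + 8
  leading term x: subtract (189/61)·h_5 from 63x - 8y^2 - 63y + 8 → 961/61y^2 + 315/61y - 1276/61
  leading term y^2: subtract (-961/7636)·h_6 from 961/61y^2 + 315/61y - 1276/61 → 6205/22908y - 6205/22908
  leading term y: no divisor's leading term divides it; move 6205/22908y to the remainder.
  leading term 1: no divisor's leading term divides it; move -6205/22908 to the remainder.
  remainder 6205/22908y - 6205/22908 ≠ 0; add h_7 = 6205/22908y - 6205/22908 to the basis.

The other S-polynomials (S(f_2,h_4), S(f_3,h_4), S(f_1,h_5), S(f_2,h_5), S(f_3,h_5), S(h_4,h_5), S(f_1,h_6), S(f_2,h_6), S(f_3,h_6), S(h_4,h_6), S(h_5,h_6), S(f_1,h_7), S(f_2,h_7), S(f_3,h_7), S(h_4,h_7), S(h_5,h_7), S(h_6,h_7)) all reduce to 0 modulo the current basis, so we have a Gröbner basis.
Inter-reduce: drop elements whose leading term is divisible by another's, tail-reduce, and make monic.
Reduced Gröbner basis: {x - 1, y - 1}.
Label its elements g_1 = x - 1, g_2 = y - 1.

Reduce p = 2/5x + 8/5y^2 - 2 modulo G:
  leading term x: subtract (2/5)·g_1 from 2/5x + 8/5y^2 - 2 → 8/5y^2 - 8/5
  leading term y^2: subtract (8/5y)·g_2 from 8/5y^2 - 8/5 → 8/5y - 8/5
  leading term y: subtract (8/5)·g_2 from 8/5y - 8/5 → 0
  normal form = 0.
Since the normal form is 0, p ∈ I.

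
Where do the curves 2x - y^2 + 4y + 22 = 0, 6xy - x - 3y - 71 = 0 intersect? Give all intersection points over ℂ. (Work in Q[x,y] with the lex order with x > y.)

{(-5, -2), (-67/9, -4/3), (17/8, 15/2)}

Compute a lex Gröbner basis by Buchberger's algorithm.
f_1 = 2x - y^2 + 4y + 22, LT = x.
f_2 = 6xy - x - 3y - 71, LT = xy.

S(f_1,f_2): lcm = xy. S = 1/6x - 1/2y^3 + 2y^2 + 23/2y + 71/6.
  leading term x: subtract (1/12)·f_1 from 1/6x - 1/2y^3 + 2y^2 + 23/2y + 71/6 → -1/2y^3 + 25/12y^2 + 67/6y + 10
  leading term y^3: no divisor's leading term divides it; move -1/2y^3 to the remainder.
  leading term y^2: no divisor's leading term divides it; move 25/12y^2 to the remainder.
  leading term y: no divisor's leading term divides it; move 67/6y to the remainder.
  leading term 1: no divisor's leading term divides it; move 10 to the remainder.
  remainder -1/2y^3 + 25/12y^2 + 67/6y + 10 ≠ 0; add h_3 = -1/2y^3 + 25/12y^2 + 67/6y + 10 to the basis.

The other S-polynomials (S(f_1,h_3), S(f_2,h_3)) all reduce to 0 modulo the current basis, so we have a Gröbner basis.
Inter-reduce: drop elements whose leading term is divisible by another's, tail-reduce, and make monic.
Reduced Gröbner basis: {x - 1/2y^2 + 2y + 11, y^3 - 25/6y^2 - 67/3y - 20}.

From the last basis element, y^3 - 25/6y^2 - 67/3y - 20 = 0, so y takes values in {-2, -4/3, 15/2}. Each choice, substituted upward through the basis, yields the corresponding point(s) of the solution set.
  y = -2: the earlier basis element becomes x + 5 = 0, giving x = -5 — point (-5, -2).
  y = -4/3: the earlier basis element becomes x + 67/9 = 0, giving x = -67/9 — point (-67/9, -4/3).
  y = 15/2: the earlier basis element becomes x - 17/8 = 0, giving x = 17/8 — point (17/8, 15/2).
Check: every point annihilates each of the original generators.
Zero-dimensionality of the ideal guarantees finitely many solutions over ℂ.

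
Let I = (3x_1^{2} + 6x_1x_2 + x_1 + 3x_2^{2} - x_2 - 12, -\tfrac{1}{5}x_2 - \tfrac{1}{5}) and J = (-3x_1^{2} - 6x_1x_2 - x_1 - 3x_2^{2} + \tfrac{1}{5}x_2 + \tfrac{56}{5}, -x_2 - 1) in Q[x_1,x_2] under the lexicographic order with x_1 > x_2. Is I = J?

Two ideals are equal iff their reduced Gröbner bases coincide (the reduced basis is unique for a fixed ordering).
Buchberger on the first generating set:
f_1 = 3x_1^{2} + 6x_1x_2 + x_1 + 3x_2^{2} - x_2 - 12, LT = x_1^{2}.
f_2 = -\tfrac{1}{5}x_2 - \tfrac{1}{5}, LT = x_2.

The S-polynomials (S(f_1,f_2)) all reduce to 0 modulo the current basis, so we have a Gröbner basis.
Inter-reduce: drop elements whose leading term is divisible by another's, tail-reduce, and make monic.
Reduced Gröbner basis: {x_1^{2} - \tfrac{5}{3}x_1 - \tfrac{8}{3}, x_2 + 1}.

Buchberger on the second generating set:
h_1 = -3x_1^{2} - 6x_1x_2 - x_1 - 3x_2^{2} + \tfrac{1}{5}x_2 + \tfrac{56}{5}, LT = x_1^{2}.
h_2 = -x_2 - 1, LT = x_2.

The S-polynomials (S(h_1,h_2)) all reduce to 0 modulo the current basis, so we have a Gröbner basis.
Inter-reduce: drop elements whose leading term is divisible by another's, tail-reduce, and make monic.
Reduced Gröbner basis: {x_1^{2} - \tfrac{5}{3}x_1 - \tfrac{8}{3}, x_2 + 1}.

The two bases agree; hence the ideals are identical.

Yes, the ideals are equal.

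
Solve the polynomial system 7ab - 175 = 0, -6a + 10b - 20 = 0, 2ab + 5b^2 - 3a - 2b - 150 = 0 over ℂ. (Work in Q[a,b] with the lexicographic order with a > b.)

{(5, 5)}

Compute a lex Gröbner basis by Buchberger's algorithm.
f_1 = 7ab - 175, LT = ab.
f_2 = -6a + 10b - 20, LT = a.
f_3 = 2ab - 3a + 5b^2 - 2b - 150, LT = ab.

S(f_1,f_2): lcm = ab. S = 5/3b^2 - 10/3b - 25.
  reduce S modulo (f_1, f_2, f_3):
  remainder 5/3b^2 - 10/3b - 25 ≠ 0; add h_4 = 5/3b^2 - 10/3b - 25 to the basis.

S(f_1,f_3): lcm = ab. S = 3/2a - 5/2b^2 + b + 50.
  reduce S modulo (f_1, f_2, f_3, h_4):
  remainder -3/2b + 15/2 ≠ 0; add h_5 = -3/2b + 15/2 to the basis.

The other S-polynomials (S(f_2,f_3), S(f_1,h_4), S(f_2,h_4), S(f_3,h_4), S(f_1,h_5), S(f_2,h_5), S(f_3,h_5), S(h_4,h_5)) all reduce to 0 modulo the current basis, so we have a Gröbner basis.
Inter-reduce: drop elements whose leading term is divisible by another's, tail-reduce, and make monic.
Reduced Gröbner basis: {a - 5, b - 5}.

A lex Gröbner basis eliminates variables successively. Here b - 5 depends only on b, with roots {5}; lifting each root through the earlier basis elements recovers the full solutions.
  b = 5: the earlier basis element becomes a - 5 = 0, giving a = 5 — point (5, 5).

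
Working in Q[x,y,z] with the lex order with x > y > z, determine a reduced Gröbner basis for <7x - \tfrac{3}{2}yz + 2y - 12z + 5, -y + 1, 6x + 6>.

f_1 = 7x - \tfrac{3}{2}yz + 2y - 12z + 5, LT = x.
f_2 = -y + 1, LT = y.
f_3 = 6x + 6, LT = x.

S(f_1,f_3): lcm = x. S = -\tfrac{3}{14}yz + \tfrac{2}{7}y - \tfrac{12}{7}z - \tfrac{2}{7}.
  leading term yz: subtract (\tfrac{3}{14}z)·f_2 from -\tfrac{3}{14}yz + \tfrac{2}{7}y - \tfrac{12}{7}z - \tfrac{2}{7} → \tfrac{2}{7}y - \tfrac{27}{14}z - \tfrac{2}{7}
  leading term y: subtract (-\tfrac{2}{7})·f_2 from \tfrac{2}{7}y - \tfrac{27}{14}z - \tfrac{2}{7} → -\tfrac{27}{14}z
  leading term z: no divisor's leading term divides it; move -\tfrac{27}{14}z to the remainder.
  remainder -\tfrac{27}{14}z ≠ 0; add g_4 = -\tfrac{27}{14}z to the basis.

The other S-polynomials (S(f_1,f_2), S(f_2,f_3), S(f_1,g_4), S(f_2,g_4), S(f_3,g_4)) all reduce to 0 modulo the current basis, so we have a Gröbner basis.
Inter-reduce: drop elements whose leading term is divisible by another's, tail-reduce, and make monic.

G = {x + 1, y - 1, z}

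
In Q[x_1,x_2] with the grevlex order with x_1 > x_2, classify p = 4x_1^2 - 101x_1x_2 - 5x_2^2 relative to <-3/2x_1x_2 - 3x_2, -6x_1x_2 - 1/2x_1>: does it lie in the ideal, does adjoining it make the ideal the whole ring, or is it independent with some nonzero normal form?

4x_1^2 - 101x_1x_2 - 5x_2^2 is independent of I; its normal form modulo I is 125/12x_2.

First compute the reduced Gröbner basis of I by Buchberger's algorithm.
f_1 = -3/2x_1x_2 - 3x_2, LT = x_1x_2.
f_2 = -6x_1x_2 - 1/2x_1, LT = x_1x_2.

S(f_1,f_2): lcm = x_1x_2. S = -1/12x_1 + 2x_2.
  leading term x_1: no divisor's leading term divides it; move -1/12x_1 to the remainder.
  leading term x_2: no divisor's leading term divides it; move 2x_2 to the remainder.
  remainder -1/12x_1 + 2x_2 ≠ 0; add h_3 = -1/12x_1 + 2x_2 to the basis.

S(f_1,h_3): lcm = x_1x_2. S = 24x_2^2 + 2x_2.
  leading term x_2^2: no divisor's leading term divides it; move 24x_2^2 to the remainder.
  leading term x_2: no divisor's leading term divides it; move 2x_2 to the remainder.
  remainder 24x_2^2 + 2x_2 ≠ 0; add h_4 = 24x_2^2 + 2x_2 to the basis.

The other S-polynomials (S(f_2,h_3), S(f_1,h_4), S(f_2,h_4), S(h_3,h_4)) all reduce to 0 modulo the current basis, so we have a Gröbner basis.
Inter-reduce: drop elements whose leading term is divisible by another's, tail-reduce, and make monic.
Reduced Gröbner basis: {x_2^2 + 1/12x_2, x_1 - 24x_2}.
Label its elements g_1 = x_2^2 + 1/12x_2, g_2 = x_1 - 24x_2.

Reduce p = 4x_1^2 - 101x_1x_2 - 5x_2^2 modulo G:
  leading term x_1^2: subtract (4x_1)·g_2 from 4x_1^2 - 101x_1x_2 - 5x_2^2 → -5x_1x_2 - 5x_2^2
  leading term x_1x_2: subtract (-5x_2)·g_2 from -5x_1x_2 - 5x_2^2 → -125x_2^2
  leading term x_2^2: subtract (-125)·g_1 from -125x_2^2 → 125/12x_2
  leading term x_2: no divisor's leading term divides it; move 125/12x_2 to the remainder.
  normal form = 125/12x_2.
The normal form is nonzero, so p ∉ I. Since p minus its normal form lies in I, I + (p) = I + (r) where r = 125/12x_2; decide whether this ideal is the whole ring.
Run Buchberger on G together with r (pairs among the g_i already reduce to 0 since G is a Gröbner basis):
g_1 = x_2^2 + 1/12x_2, LT = x_2^2.
g_2 = x_1 - 24x_2, LT = x_1.
r = 125/12x_2, LT = x_2.

The S-polynomials (S(g_1,g_2), S(g_1,r), S(g_2,r)) all reduce to 0 modulo the current basis, so we have a Gröbner basis.
Inter-reduce: drop elements whose leading term is divisible by another's, tail-reduce, and make monic.
Reduced Gröbner basis: {x_1, x_2}.
The reduced Gröbner basis of I + (p) is {x_1, x_2} ≠ {1}, a proper ideal, so the enlarged system stays consistent: p is independent of I, with normal form 125/12x_2.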